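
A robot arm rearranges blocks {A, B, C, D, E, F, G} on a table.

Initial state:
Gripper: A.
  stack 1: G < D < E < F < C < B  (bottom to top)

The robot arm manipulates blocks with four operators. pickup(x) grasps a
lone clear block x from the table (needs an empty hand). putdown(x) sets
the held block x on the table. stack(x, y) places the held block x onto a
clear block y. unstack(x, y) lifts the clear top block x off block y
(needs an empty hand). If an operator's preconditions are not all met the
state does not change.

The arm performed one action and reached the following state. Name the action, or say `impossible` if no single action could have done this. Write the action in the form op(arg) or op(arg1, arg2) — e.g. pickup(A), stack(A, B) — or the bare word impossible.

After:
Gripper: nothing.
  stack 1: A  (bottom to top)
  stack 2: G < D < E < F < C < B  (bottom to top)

putdown(A)

target: towers=[A; G/D/E/F/C/B] holding=-
        putdown(A) → towers=[A; G/D/E/F/C/B] holding=-  ← match
       stack(A, B) → towers=[G/D/E/F/C/B/A] holding=-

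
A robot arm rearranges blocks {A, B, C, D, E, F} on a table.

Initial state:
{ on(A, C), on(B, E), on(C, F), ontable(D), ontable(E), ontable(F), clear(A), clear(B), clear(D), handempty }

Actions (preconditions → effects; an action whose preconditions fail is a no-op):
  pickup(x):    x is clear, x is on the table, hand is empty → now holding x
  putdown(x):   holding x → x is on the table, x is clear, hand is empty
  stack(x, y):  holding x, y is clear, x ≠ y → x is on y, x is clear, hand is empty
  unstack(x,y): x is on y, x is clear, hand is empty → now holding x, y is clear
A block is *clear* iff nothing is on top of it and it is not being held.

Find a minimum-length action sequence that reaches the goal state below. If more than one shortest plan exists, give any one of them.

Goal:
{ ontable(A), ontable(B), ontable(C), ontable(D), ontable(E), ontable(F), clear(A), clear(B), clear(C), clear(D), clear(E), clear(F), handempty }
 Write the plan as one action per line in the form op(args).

unstack(B, E)
putdown(B)
unstack(A, C)
putdown(A)
unstack(C, F)
putdown(C)

step 1 (unstack(B, E)): towers=[D; E; F/C/A] holding=B
step 2 (putdown(B)): towers=[B; D; E; F/C/A] holding=-
step 3 (unstack(A, C)): towers=[B; D; E; F/C] holding=A
step 4 (putdown(A)): towers=[A; B; D; E; F/C] holding=-
step 5 (unstack(C, F)): towers=[A; B; D; E; F] holding=C
step 6 (putdown(C)): towers=[A; B; C; D; E; F] holding=-
goal check: towers=[A; B; C; D; E; F] holding=- — reached (length 6, optimal by BFS)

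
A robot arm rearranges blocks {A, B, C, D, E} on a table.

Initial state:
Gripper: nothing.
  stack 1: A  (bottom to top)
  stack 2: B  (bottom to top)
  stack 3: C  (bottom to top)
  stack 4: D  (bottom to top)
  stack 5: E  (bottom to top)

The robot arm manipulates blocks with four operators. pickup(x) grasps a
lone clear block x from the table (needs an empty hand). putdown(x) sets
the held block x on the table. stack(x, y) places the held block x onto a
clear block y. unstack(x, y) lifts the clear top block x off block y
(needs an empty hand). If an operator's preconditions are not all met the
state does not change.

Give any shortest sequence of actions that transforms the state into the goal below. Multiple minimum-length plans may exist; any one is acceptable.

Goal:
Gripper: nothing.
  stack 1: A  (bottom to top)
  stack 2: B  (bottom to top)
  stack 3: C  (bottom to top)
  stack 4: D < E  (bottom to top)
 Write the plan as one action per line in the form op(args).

pickup(E)
stack(E, D)

step 1 (pickup(E)): towers=[A; B; C; D] holding=E
step 2 (stack(E, D)): towers=[A; B; C; D/E] holding=-
goal check: towers=[A; B; C; D/E] holding=- — reached (length 2, optimal by BFS)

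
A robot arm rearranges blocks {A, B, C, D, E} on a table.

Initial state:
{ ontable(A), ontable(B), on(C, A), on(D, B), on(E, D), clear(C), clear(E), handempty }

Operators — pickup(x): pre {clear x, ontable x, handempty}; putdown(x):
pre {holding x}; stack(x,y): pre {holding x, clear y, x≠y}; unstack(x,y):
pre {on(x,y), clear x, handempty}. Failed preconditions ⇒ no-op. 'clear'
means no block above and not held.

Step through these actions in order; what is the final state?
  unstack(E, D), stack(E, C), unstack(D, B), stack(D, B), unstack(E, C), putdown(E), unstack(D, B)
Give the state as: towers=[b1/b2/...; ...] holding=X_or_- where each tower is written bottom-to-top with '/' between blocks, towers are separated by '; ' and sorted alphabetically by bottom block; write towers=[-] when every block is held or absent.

towers=[A/C; B; E] holding=D

step 1 (unstack(E, D)): towers=[A/C; B/D] holding=E
step 2 (stack(E, C)): towers=[A/C/E; B/D] holding=-
step 3 (unstack(D, B)): towers=[A/C/E; B] holding=D
step 4 (stack(D, B)): towers=[A/C/E; B/D] holding=-
step 5 (unstack(E, C)): towers=[A/C; B/D] holding=E
step 6 (putdown(E)): towers=[A/C; B/D; E] holding=-
step 7 (unstack(D, B)): towers=[A/C; B; E] holding=D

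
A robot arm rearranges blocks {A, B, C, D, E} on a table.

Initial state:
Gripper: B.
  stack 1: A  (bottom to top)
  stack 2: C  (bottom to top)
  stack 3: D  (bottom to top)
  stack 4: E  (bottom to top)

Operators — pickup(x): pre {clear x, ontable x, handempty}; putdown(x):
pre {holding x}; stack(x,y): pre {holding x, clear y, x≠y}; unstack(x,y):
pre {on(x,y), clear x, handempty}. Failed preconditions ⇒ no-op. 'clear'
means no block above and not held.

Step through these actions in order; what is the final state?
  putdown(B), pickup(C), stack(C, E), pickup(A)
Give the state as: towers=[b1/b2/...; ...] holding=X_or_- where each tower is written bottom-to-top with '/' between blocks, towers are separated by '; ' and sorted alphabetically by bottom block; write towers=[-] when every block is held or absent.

step 1 (putdown(B)): towers=[A; B; C; D; E] holding=-
step 2 (pickup(C)): towers=[A; B; D; E] holding=C
step 3 (stack(C, E)): towers=[A; B; D; E/C] holding=-
step 4 (pickup(A)): towers=[B; D; E/C] holding=A

towers=[B; D; E/C] holding=A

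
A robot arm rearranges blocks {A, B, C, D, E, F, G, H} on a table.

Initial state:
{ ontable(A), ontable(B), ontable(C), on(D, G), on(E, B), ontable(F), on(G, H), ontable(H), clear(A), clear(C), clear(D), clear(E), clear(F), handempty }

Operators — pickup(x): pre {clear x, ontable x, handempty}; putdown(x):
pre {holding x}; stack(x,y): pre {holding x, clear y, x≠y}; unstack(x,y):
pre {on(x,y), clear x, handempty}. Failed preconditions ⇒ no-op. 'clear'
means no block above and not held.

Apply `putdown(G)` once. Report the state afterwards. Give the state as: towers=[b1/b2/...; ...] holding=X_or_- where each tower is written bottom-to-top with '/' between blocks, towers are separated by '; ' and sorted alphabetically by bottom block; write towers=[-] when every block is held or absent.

towers=[A; B/E; C; F; H/G/D] holding=-

before: towers=[A; B/E; C; F; H/G/D] holding=-
pre[putdown(G)]: holding(G) no
holding(G) unmet → putdown(G) is a no-op
after:  towers=[A; B/E; C; F; H/G/D] holding=-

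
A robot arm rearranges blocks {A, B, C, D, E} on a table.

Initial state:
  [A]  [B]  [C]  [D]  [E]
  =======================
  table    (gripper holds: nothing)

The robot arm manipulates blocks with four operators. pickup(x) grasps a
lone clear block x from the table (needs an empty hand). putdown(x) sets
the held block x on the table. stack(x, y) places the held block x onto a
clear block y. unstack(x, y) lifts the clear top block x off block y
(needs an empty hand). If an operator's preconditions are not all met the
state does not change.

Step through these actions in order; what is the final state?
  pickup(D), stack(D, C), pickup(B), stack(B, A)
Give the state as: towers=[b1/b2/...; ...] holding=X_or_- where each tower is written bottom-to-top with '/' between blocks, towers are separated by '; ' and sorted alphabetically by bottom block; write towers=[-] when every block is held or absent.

towers=[A/B; C/D; E] holding=-

step 1 (pickup(D)): towers=[A; B; C; E] holding=D
step 2 (stack(D, C)): towers=[A; B; C/D; E] holding=-
step 3 (pickup(B)): towers=[A; C/D; E] holding=B
step 4 (stack(B, A)): towers=[A/B; C/D; E] holding=-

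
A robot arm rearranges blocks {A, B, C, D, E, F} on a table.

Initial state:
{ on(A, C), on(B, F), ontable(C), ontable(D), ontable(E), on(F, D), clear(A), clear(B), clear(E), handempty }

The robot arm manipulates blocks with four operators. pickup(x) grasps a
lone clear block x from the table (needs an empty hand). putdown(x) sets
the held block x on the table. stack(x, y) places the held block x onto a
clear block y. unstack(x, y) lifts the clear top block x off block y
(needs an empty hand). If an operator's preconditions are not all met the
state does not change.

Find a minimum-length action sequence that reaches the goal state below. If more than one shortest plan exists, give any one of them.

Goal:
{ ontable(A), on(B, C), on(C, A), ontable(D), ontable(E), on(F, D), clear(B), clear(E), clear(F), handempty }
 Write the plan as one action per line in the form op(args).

unstack(A, C)
putdown(A)
pickup(C)
stack(C, A)
unstack(B, F)
stack(B, C)

step 1 (unstack(A, C)): towers=[C; D/F/B; E] holding=A
step 2 (putdown(A)): towers=[A; C; D/F/B; E] holding=-
step 3 (pickup(C)): towers=[A; D/F/B; E] holding=C
step 4 (stack(C, A)): towers=[A/C; D/F/B; E] holding=-
step 5 (unstack(B, F)): towers=[A/C; D/F; E] holding=B
step 6 (stack(B, C)): towers=[A/C/B; D/F; E] holding=-
goal check: towers=[A/C/B; D/F; E] holding=- — reached (length 6, optimal by BFS)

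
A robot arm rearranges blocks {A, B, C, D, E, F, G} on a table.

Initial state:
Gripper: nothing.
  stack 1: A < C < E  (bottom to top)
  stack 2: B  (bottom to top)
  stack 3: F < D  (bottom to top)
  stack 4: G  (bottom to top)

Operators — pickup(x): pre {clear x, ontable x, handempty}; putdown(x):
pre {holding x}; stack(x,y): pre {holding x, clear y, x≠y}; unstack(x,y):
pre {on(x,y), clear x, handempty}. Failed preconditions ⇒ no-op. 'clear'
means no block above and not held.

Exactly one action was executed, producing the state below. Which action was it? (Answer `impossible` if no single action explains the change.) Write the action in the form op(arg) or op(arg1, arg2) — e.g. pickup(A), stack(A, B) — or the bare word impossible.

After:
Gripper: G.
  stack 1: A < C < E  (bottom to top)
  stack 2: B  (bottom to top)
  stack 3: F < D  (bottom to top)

pickup(G)

target: towers=[A/C/E; B; F/D] holding=G
         pickup(B) → towers=[A/C/E; F/D; G] holding=B
         pickup(G) → towers=[A/C/E; B; F/D] holding=G  ← match
     unstack(D, F) → towers=[A/C/E; B; F; G] holding=D
     unstack(E, C) → towers=[A/C; B; F/D; G] holding=E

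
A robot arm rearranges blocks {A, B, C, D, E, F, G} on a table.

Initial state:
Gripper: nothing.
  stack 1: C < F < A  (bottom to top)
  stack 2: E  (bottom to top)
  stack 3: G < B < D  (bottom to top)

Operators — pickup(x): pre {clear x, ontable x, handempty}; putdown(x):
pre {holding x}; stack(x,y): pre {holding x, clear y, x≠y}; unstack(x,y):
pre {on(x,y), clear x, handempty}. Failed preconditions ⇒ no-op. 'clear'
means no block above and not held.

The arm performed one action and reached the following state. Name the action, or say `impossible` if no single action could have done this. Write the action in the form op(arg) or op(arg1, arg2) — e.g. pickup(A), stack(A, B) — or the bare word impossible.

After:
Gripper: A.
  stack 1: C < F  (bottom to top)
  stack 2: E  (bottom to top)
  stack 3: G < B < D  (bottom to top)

target: towers=[C/F; E; G/B/D] holding=A
     unstack(D, B) → towers=[C/F/A; E; G/B] holding=D
     unstack(A, F) → towers=[C/F; E; G/B/D] holding=A  ← match
         pickup(E) → towers=[C/F/A; G/B/D] holding=E

unstack(A, F)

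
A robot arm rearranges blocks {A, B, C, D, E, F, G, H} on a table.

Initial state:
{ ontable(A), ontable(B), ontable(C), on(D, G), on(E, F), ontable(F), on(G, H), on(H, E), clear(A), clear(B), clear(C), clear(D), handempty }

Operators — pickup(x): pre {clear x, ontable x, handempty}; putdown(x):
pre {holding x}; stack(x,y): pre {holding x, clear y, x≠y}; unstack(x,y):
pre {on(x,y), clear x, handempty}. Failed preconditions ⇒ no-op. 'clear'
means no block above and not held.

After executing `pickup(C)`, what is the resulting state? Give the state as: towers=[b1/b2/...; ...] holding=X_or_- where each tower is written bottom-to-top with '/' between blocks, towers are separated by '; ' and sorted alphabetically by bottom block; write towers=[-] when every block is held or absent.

towers=[A; B; F/E/H/G/D] holding=C

before: towers=[A; B; C; F/E/H/G/D] holding=-
pre[pickup(C)]: clear(C) ✓, ontable(C) ✓, handempty ✓
all met → apply pickup(C)
after:  towers=[A; B; F/E/H/G/D] holding=C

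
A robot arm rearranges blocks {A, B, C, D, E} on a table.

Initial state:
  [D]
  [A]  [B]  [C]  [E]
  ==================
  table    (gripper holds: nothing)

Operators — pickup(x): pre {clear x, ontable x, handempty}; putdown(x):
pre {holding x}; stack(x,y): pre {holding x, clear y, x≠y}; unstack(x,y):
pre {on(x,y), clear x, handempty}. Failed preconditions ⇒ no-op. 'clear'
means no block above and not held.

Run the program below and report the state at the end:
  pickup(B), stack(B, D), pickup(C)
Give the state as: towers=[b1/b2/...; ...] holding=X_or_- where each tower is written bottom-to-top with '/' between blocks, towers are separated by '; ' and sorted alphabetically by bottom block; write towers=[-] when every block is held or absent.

step 1 (pickup(B)): towers=[A/D; C; E] holding=B
step 2 (stack(B, D)): towers=[A/D/B; C; E] holding=-
step 3 (pickup(C)): towers=[A/D/B; E] holding=C

towers=[A/D/B; E] holding=C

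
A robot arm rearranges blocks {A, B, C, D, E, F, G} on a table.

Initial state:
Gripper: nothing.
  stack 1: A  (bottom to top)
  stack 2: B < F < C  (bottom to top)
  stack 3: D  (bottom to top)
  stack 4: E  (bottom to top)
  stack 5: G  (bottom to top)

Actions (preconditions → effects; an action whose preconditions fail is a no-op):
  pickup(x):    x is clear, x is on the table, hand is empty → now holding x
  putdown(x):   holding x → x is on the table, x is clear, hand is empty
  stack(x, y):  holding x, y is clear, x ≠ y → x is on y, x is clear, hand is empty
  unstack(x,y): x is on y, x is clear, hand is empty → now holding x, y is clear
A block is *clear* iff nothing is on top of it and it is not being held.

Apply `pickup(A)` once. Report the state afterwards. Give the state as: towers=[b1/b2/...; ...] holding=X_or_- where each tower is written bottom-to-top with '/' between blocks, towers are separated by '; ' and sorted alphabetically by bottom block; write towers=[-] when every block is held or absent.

before: towers=[A; B/F/C; D; E; G] holding=-
pre[pickup(A)]: clear(A) ok, ontable(A) ok, handempty ok
all met → apply pickup(A)
after:  towers=[B/F/C; D; E; G] holding=A

towers=[B/F/C; D; E; G] holding=A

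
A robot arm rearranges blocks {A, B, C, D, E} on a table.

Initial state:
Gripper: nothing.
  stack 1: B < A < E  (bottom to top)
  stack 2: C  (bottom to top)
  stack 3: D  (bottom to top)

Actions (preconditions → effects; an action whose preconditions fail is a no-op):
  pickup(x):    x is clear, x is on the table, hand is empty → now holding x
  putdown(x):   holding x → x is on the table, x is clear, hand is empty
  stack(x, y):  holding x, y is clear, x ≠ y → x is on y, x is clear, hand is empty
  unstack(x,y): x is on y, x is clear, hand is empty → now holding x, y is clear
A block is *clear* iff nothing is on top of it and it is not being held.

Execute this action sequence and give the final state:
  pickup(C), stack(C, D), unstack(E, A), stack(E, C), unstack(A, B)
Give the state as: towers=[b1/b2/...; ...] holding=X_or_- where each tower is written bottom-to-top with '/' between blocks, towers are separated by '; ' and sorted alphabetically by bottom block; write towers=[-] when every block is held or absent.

towers=[B; D/C/E] holding=A

step 1 (pickup(C)): towers=[B/A/E; D] holding=C
step 2 (stack(C, D)): towers=[B/A/E; D/C] holding=-
step 3 (unstack(E, A)): towers=[B/A; D/C] holding=E
step 4 (stack(E, C)): towers=[B/A; D/C/E] holding=-
step 5 (unstack(A, B)): towers=[B; D/C/E] holding=A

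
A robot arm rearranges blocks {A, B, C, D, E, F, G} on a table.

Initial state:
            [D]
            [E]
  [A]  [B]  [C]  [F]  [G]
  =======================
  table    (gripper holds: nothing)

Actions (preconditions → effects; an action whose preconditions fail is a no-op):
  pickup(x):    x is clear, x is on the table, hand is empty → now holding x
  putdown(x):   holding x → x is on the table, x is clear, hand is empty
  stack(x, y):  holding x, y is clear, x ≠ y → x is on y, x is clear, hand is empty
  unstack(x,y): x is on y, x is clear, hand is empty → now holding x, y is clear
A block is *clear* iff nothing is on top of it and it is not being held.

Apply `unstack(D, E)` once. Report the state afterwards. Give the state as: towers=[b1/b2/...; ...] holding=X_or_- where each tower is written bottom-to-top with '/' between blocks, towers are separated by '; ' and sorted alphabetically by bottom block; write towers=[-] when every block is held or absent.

towers=[A; B; C/E; F; G] holding=D

before: towers=[A; B; C/E/D; F; G] holding=-
pre[unstack(D, E)]: on(D,E) ✓, clear(D) ✓, handempty ✓
all met → apply unstack(D, E)
after:  towers=[A; B; C/E; F; G] holding=D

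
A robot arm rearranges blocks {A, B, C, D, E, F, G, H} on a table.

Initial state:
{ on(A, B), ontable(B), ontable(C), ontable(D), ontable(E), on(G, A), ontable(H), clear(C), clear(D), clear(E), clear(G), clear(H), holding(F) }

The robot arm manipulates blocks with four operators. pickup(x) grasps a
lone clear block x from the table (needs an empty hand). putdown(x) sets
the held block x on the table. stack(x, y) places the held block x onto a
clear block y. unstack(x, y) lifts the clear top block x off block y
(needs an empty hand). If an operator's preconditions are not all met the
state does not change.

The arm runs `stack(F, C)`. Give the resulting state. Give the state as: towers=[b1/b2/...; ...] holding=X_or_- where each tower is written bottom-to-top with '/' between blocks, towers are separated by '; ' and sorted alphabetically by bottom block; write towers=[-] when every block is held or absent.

towers=[B/A/G; C/F; D; E; H] holding=-

before: towers=[B/A/G; C; D; E; H] holding=F
pre[stack(F, C)]: holding(F) yes, clear(C) yes, F≠C yes
all met → apply stack(F, C)
after:  towers=[B/A/G; C/F; D; E; H] holding=-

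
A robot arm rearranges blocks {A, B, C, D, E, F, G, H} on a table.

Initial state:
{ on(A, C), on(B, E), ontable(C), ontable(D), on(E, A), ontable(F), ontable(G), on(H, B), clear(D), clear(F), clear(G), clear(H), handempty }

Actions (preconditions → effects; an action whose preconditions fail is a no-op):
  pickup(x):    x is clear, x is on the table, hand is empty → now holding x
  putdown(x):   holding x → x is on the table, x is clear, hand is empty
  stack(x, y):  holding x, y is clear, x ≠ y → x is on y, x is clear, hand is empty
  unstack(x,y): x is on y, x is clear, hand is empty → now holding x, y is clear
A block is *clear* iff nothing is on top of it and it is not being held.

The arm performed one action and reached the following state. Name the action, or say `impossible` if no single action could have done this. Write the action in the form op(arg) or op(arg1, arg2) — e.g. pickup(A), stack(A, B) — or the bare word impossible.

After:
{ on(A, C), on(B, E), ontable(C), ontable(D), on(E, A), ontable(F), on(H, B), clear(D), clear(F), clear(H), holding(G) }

target: towers=[C/A/E/B/H; D; F] holding=G
         pickup(G) → towers=[C/A/E/B/H; D; F] holding=G  ← match
     unstack(H, B) → towers=[C/A/E/B; D; F; G] holding=H
         pickup(F) → towers=[C/A/E/B/H; D; G] holding=F
         pickup(D) → towers=[C/A/E/B/H; F; G] holding=D

pickup(G)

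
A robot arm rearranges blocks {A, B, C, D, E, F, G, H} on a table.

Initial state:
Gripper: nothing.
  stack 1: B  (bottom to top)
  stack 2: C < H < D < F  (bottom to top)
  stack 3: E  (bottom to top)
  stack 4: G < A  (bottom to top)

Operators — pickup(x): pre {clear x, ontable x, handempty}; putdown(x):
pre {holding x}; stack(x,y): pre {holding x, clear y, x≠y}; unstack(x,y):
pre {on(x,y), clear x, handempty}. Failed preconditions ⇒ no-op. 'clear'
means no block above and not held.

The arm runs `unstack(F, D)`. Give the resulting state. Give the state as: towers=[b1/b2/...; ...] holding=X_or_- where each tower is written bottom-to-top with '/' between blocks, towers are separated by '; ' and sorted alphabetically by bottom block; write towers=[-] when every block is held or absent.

before: towers=[B; C/H/D/F; E; G/A] holding=-
pre[unstack(F, D)]: on(F,D) ok, clear(F) ok, handempty ok
all met → apply unstack(F, D)
after:  towers=[B; C/H/D; E; G/A] holding=F

towers=[B; C/H/D; E; G/A] holding=F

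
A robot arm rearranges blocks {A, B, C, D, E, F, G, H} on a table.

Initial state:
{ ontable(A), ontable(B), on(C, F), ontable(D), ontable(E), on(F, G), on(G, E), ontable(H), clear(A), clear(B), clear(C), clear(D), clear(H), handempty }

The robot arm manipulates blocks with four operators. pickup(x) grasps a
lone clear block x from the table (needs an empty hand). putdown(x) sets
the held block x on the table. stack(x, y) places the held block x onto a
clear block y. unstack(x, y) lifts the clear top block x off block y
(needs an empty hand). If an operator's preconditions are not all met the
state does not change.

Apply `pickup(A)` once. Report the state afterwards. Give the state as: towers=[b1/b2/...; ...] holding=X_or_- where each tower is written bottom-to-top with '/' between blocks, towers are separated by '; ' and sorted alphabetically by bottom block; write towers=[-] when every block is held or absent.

towers=[B; D; E/G/F/C; H] holding=A

before: towers=[A; B; D; E/G/F/C; H] holding=-
pre[pickup(A)]: clear(A) yes, ontable(A) yes, handempty yes
all met → apply pickup(A)
after:  towers=[B; D; E/G/F/C; H] holding=A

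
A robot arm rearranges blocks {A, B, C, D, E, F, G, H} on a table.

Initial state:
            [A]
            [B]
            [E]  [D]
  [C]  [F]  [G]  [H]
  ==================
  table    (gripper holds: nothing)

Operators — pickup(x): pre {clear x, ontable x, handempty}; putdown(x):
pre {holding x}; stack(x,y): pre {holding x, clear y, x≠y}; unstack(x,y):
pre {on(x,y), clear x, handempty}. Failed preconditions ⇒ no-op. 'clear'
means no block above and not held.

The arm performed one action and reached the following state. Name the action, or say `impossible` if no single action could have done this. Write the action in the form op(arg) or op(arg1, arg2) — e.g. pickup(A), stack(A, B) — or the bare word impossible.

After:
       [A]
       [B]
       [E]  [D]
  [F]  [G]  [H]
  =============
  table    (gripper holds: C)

target: towers=[F; G/E/B/A; H/D] holding=C
     unstack(A, B) → towers=[C; F; G/E/B; H/D] holding=A
         pickup(F) → towers=[C; G/E/B/A; H/D] holding=F
     unstack(D, H) → towers=[C; F; G/E/B/A; H] holding=D
         pickup(C) → towers=[F; G/E/B/A; H/D] holding=C  ← match

pickup(C)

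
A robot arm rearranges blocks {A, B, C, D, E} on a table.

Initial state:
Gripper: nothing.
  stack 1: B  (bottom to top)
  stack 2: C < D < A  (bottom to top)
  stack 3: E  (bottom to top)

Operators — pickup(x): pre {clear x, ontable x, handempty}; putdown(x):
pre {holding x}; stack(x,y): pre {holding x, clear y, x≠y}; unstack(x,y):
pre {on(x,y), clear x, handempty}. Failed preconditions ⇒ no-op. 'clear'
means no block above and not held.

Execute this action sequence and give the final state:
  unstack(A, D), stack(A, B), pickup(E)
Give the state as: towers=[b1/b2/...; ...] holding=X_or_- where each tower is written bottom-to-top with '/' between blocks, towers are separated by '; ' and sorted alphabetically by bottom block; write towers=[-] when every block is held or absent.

step 1 (unstack(A, D)): towers=[B; C/D; E] holding=A
step 2 (stack(A, B)): towers=[B/A; C/D; E] holding=-
step 3 (pickup(E)): towers=[B/A; C/D] holding=E

towers=[B/A; C/D] holding=E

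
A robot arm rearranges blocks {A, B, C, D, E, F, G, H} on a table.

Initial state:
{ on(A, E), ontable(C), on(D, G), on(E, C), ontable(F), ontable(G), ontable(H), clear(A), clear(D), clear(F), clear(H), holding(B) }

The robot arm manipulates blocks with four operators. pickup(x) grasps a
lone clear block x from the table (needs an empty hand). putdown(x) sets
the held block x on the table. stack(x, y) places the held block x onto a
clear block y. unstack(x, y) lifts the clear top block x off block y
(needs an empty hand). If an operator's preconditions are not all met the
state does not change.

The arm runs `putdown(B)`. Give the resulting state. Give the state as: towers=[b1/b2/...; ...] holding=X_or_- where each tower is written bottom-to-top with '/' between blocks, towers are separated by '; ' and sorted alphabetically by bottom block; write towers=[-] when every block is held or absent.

before: towers=[C/E/A; F; G/D; H] holding=B
pre[putdown(B)]: holding(B) ok
all met → apply putdown(B)
after:  towers=[B; C/E/A; F; G/D; H] holding=-

towers=[B; C/E/A; F; G/D; H] holding=-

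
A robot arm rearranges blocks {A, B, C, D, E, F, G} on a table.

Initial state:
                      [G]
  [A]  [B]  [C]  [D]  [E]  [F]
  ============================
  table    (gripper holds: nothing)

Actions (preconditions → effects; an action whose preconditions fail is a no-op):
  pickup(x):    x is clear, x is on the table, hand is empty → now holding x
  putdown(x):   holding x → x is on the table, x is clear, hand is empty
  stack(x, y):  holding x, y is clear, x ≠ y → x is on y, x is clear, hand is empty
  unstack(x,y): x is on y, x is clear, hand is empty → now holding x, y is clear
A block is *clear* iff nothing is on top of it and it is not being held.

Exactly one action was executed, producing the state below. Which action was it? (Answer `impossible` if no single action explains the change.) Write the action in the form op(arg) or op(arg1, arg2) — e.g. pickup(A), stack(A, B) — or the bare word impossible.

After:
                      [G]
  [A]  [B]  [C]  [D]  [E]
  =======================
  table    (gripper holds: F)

target: towers=[A; B; C; D; E/G] holding=F
         pickup(B) → towers=[A; C; D; E/G; F] holding=B
         pickup(F) → towers=[A; B; C; D; E/G] holding=F  ← match
     unstack(G, E) → towers=[A; B; C; D; E; F] holding=G
         pickup(D) → towers=[A; B; C; E/G; F] holding=D
         pickup(A) → towers=[B; C; D; E/G; F] holding=A
         pickup(C) → towers=[A; B; D; E/G; F] holding=C

pickup(F)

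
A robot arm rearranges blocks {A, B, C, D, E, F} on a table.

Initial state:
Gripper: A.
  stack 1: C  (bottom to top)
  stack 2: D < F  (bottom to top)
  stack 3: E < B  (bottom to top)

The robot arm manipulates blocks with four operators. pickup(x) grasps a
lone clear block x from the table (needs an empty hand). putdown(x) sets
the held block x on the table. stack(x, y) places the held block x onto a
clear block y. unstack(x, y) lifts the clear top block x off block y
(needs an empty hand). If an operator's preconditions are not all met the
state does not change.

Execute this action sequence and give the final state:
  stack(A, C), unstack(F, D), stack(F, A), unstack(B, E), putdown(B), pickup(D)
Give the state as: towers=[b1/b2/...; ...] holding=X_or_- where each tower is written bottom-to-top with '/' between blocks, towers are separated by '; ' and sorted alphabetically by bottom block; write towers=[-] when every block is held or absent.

step 1 (stack(A, C)): towers=[C/A; D/F; E/B] holding=-
step 2 (unstack(F, D)): towers=[C/A; D; E/B] holding=F
step 3 (stack(F, A)): towers=[C/A/F; D; E/B] holding=-
step 4 (unstack(B, E)): towers=[C/A/F; D; E] holding=B
step 5 (putdown(B)): towers=[B; C/A/F; D; E] holding=-
step 6 (pickup(D)): towers=[B; C/A/F; E] holding=D

towers=[B; C/A/F; E] holding=D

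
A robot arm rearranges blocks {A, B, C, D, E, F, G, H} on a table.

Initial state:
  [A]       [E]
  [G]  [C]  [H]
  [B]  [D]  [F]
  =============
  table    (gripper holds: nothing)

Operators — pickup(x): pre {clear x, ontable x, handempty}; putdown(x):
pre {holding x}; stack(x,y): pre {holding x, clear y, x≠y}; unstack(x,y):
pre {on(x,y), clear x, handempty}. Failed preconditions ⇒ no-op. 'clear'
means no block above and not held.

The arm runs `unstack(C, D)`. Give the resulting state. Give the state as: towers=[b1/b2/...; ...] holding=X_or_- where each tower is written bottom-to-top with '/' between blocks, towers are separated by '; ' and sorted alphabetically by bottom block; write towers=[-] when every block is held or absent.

before: towers=[B/G/A; D/C; F/H/E] holding=-
pre[unstack(C, D)]: on(C,D) yes, clear(C) yes, handempty yes
all met → apply unstack(C, D)
after:  towers=[B/G/A; D; F/H/E] holding=C

towers=[B/G/A; D; F/H/E] holding=C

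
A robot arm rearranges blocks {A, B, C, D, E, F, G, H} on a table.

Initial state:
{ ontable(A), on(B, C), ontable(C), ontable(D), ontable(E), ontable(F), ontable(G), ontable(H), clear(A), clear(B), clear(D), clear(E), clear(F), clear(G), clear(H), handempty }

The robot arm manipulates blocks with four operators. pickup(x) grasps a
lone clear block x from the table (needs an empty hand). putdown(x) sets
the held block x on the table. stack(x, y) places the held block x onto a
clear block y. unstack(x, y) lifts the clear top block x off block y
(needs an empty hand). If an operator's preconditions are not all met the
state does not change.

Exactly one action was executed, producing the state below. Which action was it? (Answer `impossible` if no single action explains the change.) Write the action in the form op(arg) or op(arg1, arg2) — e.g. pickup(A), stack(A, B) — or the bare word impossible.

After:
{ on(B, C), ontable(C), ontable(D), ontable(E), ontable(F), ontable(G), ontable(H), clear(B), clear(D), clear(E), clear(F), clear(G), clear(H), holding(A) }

target: towers=[C/B; D; E; F; G; H] holding=A
         pickup(G) → towers=[A; C/B; D; E; F; H] holding=G
         pickup(A) → towers=[C/B; D; E; F; G; H] holding=A  ← match
         pickup(E) → towers=[A; C/B; D; F; G; H] holding=E
         pickup(H) → towers=[A; C/B; D; E; F; G] holding=H
     unstack(B, C) → towers=[A; C; D; E; F; G; H] holding=B
         pickup(F) → towers=[A; C/B; D; E; G; H] holding=F
         pickup(D) → towers=[A; C/B; E; F; G; H] holding=D

pickup(A)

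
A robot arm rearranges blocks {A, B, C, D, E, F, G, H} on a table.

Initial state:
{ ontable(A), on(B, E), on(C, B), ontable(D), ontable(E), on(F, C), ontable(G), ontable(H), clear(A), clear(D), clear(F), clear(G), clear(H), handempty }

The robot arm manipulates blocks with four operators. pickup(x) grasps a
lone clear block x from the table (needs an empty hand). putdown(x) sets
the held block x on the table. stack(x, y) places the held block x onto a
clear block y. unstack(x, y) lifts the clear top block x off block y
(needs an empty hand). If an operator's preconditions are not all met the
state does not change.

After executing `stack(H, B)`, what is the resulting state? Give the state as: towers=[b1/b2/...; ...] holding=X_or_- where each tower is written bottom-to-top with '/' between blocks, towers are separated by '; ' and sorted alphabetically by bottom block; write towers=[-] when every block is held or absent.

towers=[A; D; E/B/C/F; G; H] holding=-

before: towers=[A; D; E/B/C/F; G; H] holding=-
pre[stack(H, B)]: holding(H) fail, clear(B) fail, H≠B ok
holding(H), clear(B) unmet → stack(H, B) is a no-op
after:  towers=[A; D; E/B/C/F; G; H] holding=-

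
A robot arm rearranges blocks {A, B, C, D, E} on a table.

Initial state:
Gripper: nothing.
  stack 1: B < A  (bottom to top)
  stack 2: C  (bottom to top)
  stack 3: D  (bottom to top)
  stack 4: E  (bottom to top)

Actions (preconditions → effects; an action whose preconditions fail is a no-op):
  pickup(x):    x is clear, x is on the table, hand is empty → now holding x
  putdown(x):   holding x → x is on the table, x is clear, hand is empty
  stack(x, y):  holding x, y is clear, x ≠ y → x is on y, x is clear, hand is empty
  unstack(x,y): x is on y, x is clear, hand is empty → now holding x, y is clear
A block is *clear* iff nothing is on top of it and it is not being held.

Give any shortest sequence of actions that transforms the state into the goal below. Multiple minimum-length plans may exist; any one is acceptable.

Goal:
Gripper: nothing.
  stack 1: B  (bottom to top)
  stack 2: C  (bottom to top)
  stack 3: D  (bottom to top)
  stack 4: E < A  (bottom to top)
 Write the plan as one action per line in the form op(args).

step 1 (unstack(A, B)): towers=[B; C; D; E] holding=A
step 2 (stack(A, E)): towers=[B; C; D; E/A] holding=-
goal check: towers=[B; C; D; E/A] holding=- — reached (length 2, optimal by BFS)

unstack(A, B)
stack(A, E)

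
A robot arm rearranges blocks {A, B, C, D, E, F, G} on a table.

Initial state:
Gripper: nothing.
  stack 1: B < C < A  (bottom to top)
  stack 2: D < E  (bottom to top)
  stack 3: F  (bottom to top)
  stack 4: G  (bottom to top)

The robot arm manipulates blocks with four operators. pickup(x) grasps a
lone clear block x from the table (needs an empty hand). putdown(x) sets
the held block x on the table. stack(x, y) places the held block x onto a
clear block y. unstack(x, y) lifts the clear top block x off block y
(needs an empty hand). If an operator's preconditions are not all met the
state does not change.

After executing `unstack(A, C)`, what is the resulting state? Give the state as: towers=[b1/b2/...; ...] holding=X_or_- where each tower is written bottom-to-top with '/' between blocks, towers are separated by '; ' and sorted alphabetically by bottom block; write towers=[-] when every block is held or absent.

towers=[B/C; D/E; F; G] holding=A

before: towers=[B/C/A; D/E; F; G] holding=-
pre[unstack(A, C)]: on(A,C) yes, clear(A) yes, handempty yes
all met → apply unstack(A, C)
after:  towers=[B/C; D/E; F; G] holding=A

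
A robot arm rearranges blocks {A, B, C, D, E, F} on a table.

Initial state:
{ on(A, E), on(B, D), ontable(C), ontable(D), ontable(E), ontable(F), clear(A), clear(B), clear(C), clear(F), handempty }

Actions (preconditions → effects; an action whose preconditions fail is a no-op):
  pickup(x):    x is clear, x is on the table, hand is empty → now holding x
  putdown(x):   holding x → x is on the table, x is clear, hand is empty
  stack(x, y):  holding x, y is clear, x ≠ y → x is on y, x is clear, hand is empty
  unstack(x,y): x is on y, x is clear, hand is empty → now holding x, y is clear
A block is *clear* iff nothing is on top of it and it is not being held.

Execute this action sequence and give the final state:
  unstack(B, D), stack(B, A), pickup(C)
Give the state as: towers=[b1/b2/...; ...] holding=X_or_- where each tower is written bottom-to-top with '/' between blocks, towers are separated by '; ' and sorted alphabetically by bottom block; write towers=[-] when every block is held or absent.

step 1 (unstack(B, D)): towers=[C; D; E/A; F] holding=B
step 2 (stack(B, A)): towers=[C; D; E/A/B; F] holding=-
step 3 (pickup(C)): towers=[D; E/A/B; F] holding=C

towers=[D; E/A/B; F] holding=C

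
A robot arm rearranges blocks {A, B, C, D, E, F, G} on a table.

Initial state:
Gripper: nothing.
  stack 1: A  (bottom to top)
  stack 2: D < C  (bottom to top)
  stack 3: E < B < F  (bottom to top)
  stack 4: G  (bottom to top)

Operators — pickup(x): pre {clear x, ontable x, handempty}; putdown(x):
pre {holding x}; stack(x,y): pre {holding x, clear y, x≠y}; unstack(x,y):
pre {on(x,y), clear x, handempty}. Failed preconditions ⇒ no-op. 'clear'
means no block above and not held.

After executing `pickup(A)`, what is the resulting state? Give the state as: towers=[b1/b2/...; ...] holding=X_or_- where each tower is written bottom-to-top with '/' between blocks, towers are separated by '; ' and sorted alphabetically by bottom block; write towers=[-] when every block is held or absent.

towers=[D/C; E/B/F; G] holding=A

before: towers=[A; D/C; E/B/F; G] holding=-
pre[pickup(A)]: clear(A) ok, ontable(A) ok, handempty ok
all met → apply pickup(A)
after:  towers=[D/C; E/B/F; G] holding=A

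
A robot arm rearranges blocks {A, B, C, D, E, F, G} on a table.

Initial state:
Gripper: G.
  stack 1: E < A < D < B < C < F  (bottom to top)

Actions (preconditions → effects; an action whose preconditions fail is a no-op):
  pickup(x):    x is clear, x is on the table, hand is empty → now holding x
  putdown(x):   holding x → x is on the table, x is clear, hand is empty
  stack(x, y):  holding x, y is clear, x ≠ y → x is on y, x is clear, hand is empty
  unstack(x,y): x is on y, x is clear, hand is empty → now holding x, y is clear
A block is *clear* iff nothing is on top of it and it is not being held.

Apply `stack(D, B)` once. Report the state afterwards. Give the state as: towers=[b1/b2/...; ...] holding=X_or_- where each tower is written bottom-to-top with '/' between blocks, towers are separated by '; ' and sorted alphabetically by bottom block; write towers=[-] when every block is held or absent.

towers=[E/A/D/B/C/F] holding=G

before: towers=[E/A/D/B/C/F] holding=G
pre[stack(D, B)]: holding(D) no, clear(B) no, D≠B yes
holding(D), clear(B) unmet → stack(D, B) is a no-op
after:  towers=[E/A/D/B/C/F] holding=G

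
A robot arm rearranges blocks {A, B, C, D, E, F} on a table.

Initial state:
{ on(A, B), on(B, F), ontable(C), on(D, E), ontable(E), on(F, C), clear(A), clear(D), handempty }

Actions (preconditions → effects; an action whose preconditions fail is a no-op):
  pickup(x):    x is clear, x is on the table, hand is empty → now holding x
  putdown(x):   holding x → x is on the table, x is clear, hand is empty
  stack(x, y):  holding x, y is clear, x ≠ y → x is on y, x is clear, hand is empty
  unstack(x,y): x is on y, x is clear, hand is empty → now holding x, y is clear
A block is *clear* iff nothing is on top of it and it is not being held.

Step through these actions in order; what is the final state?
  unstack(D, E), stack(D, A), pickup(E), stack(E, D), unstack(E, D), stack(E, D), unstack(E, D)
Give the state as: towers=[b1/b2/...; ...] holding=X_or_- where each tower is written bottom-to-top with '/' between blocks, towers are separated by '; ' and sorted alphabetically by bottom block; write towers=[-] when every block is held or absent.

towers=[C/F/B/A/D] holding=E

step 1 (unstack(D, E)): towers=[C/F/B/A; E] holding=D
step 2 (stack(D, A)): towers=[C/F/B/A/D; E] holding=-
step 3 (pickup(E)): towers=[C/F/B/A/D] holding=E
step 4 (stack(E, D)): towers=[C/F/B/A/D/E] holding=-
step 5 (unstack(E, D)): towers=[C/F/B/A/D] holding=E
step 6 (stack(E, D)): towers=[C/F/B/A/D/E] holding=-
step 7 (unstack(E, D)): towers=[C/F/B/A/D] holding=E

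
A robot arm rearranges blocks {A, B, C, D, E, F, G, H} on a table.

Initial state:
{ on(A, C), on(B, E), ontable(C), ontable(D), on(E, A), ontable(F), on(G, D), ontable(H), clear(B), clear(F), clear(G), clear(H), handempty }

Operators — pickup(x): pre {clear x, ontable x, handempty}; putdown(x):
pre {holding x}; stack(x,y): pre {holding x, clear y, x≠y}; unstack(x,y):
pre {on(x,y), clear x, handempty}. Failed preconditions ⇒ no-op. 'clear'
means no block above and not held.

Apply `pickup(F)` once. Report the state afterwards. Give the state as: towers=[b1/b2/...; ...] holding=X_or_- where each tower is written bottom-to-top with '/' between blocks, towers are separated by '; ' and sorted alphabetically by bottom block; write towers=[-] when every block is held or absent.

towers=[C/A/E/B; D/G; H] holding=F

before: towers=[C/A/E/B; D/G; F; H] holding=-
pre[pickup(F)]: clear(F) ✓, ontable(F) ✓, handempty ✓
all met → apply pickup(F)
after:  towers=[C/A/E/B; D/G; H] holding=F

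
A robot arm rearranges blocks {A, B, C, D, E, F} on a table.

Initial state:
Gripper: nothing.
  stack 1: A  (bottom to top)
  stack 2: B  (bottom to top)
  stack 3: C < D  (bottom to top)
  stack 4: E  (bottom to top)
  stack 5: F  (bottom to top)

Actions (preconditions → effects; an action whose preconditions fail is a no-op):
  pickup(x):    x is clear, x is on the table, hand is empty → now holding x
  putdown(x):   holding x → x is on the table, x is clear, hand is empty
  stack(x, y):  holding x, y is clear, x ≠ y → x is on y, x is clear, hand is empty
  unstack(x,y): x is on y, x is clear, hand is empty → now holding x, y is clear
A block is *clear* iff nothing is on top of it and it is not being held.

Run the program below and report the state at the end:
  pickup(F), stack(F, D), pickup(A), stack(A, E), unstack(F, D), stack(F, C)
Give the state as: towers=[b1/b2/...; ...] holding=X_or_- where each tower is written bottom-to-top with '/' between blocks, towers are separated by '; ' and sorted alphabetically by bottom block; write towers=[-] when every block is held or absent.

step 1 (pickup(F)): towers=[A; B; C/D; E] holding=F
step 2 (stack(F, D)): towers=[A; B; C/D/F; E] holding=-
step 3 (pickup(A)): towers=[B; C/D/F; E] holding=A
step 4 (stack(A, E)): towers=[B; C/D/F; E/A] holding=-
step 5 (unstack(F, D)): towers=[B; C/D; E/A] holding=F
step 6 (stack(F, C)) [no-op]: towers=[B; C/D; E/A] holding=F

towers=[B; C/D; E/A] holding=F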